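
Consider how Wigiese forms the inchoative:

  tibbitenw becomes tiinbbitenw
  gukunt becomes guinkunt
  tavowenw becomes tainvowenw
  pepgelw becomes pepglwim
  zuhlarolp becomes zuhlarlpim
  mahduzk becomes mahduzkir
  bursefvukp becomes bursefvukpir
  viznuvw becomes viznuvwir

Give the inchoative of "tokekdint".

toinkekdint

tibbitenw and pepgelw both end in -w yet inflect differently (tiinbbitenw, pepglwim), so the final letter is not what conditions the rule; the second-to-last letter is.
"tokekdint" has second-to-last letter 'n'. The stems whose second-to-last letter is 'n' (tibbitenw → tiinbbitenw, gukunt → guinkunt, tavowenw → tainvowenw) insert -in- after the first vowel.
The other patterns: stems whose second-to-last letter is 'l' delete the last vowel and add -im; stems whose second-to-last letter is 'k', 'v' or 'z' add -ir.
So tokekdint → toinkekdint.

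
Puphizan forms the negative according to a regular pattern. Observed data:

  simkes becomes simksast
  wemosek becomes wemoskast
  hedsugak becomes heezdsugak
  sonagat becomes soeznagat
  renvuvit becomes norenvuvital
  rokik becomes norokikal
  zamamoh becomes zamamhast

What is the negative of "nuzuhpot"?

nuzuhptast

"nuzuhpot" has last vowel 'o'. The one such stem in the data (zamamoh → zamamhast) deletes the last vowel and adds -ast (as do wemosek, simkes), so the same rule applies.
So nuzuhpot → nuzuhptast.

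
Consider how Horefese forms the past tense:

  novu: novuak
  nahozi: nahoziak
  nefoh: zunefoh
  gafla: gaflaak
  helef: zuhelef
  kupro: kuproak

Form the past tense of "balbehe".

nefoh and kupro both have last vowel 'o' yet inflect differently (zunefoh, kuproak), so the last vowel is not what conditions the rule; whether the stem ends in a vowel or a consonant is.
"balbehe" ends in a vowel. The stems ending in a vowel (novu → novuak, gafla → gaflaak, kupro → kuproak) add -ak.
The other pattern: stems ending in a consonant add the prefix zu-.
So balbehe → balbeheak.

balbeheak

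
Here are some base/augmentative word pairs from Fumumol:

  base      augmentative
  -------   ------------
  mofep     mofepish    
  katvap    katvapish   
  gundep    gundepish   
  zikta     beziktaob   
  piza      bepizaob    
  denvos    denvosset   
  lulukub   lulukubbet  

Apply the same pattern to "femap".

katvap and zikta both have last vowel 'a' yet inflect differently (katvapish, beziktaob), so the last vowel is not what conditions the rule; the final letter is.
"femap" ends in -p. The stems ending in -p (mofep → mofepish, katvap → katvapish, gundep → gundepish) add -ish.
The other patterns: stems ending in -a add be- … -ob around the stem; stems ending in -b or -s double the final consonant and add -et.
So femap → femapish.

femapish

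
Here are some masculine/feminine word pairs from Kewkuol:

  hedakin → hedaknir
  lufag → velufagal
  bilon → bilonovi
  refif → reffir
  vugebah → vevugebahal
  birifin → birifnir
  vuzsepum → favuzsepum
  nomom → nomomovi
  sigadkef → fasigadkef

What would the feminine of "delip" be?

birifin and bilon both end in -n yet inflect differently (birifnir, bilonovi), so the final letter is not what conditions the rule; the last vowel is.
"delip" has last vowel 'i'. The stems whose last vowel is 'i' (refif → reffir, birifin → birifnir, hedakin → hedaknir) delete the last vowel and add -ir.
The other patterns: stems whose last vowel is 'o' add -ovi; stems whose last vowel is 'a' add ve- … -al around the stem; stems whose last vowel is 'e' or 'u' add the prefix fa-.
So delip → delpir.

delpir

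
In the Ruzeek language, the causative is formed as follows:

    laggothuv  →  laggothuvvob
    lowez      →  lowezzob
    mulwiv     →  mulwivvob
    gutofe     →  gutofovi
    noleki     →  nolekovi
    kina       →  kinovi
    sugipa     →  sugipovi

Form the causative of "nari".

lowez and gutofe both have last vowel 'e' yet inflect differently (lowezzob, gutofovi), so the last vowel is not what conditions the rule; whether the stem ends in a vowel or a consonant is.
"nari" ends in a vowel. The stems ending in a vowel (gutofe → gutofovi, noleki → nolekovi, kina → kinovi) drop the final letter and add -ovi.
So nari → narovi.

narovi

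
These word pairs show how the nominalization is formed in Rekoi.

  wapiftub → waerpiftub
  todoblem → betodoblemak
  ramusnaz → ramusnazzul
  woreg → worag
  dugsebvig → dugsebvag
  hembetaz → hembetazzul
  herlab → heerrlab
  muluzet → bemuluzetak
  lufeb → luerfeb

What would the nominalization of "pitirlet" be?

woreg and lufeb both have last vowel 'e' yet inflect differently (worag, luerfeb), so the last vowel is not what conditions the rule; the final letter is.
"pitirlet" ends in -t. The one such stem in the data (muluzet → bemuluzetak) adds be- … -ak around the stem, so the same rule applies.
The other patterns: stems ending in -g change the last vowel to 'a'; stems ending in -b insert -er- after the first vowel; stems ending in -z double the final consonant and add -ul.
So pitirlet → bepitirletak.

bepitirletak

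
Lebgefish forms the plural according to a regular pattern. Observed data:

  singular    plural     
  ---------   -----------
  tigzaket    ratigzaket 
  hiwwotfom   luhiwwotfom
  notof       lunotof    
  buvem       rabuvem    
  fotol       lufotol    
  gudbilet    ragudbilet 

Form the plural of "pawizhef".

hiwwotfom and buvem both end in -m yet inflect differently (luhiwwotfom, rabuvem), so the final letter is not what conditions the rule; the last vowel is.
"pawizhef" has last vowel 'e'. The stems whose last vowel is 'e' (gudbilet → ragudbilet, buvem → rabuvem, tigzaket → ratigzaket) add the prefix ra-.
So pawizhef → rapawizhef.

rapawizhef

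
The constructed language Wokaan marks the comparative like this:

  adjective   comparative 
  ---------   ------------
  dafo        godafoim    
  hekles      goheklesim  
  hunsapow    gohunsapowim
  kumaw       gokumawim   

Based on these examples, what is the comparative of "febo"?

Every pair shown (dafo → godafoim, hekles → goheklesim, hunsapow → gohunsapowim, …) follows the same rule: add go- … -im around the stem.
So febo → gofeboim.

gofeboim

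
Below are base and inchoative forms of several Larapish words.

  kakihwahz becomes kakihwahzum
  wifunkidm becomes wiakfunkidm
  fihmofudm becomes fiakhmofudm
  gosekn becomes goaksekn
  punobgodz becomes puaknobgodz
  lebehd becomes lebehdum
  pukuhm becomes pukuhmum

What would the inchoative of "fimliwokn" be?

kakihwahz and punobgodz both end in -z yet inflect differently (kakihwahzum, puaknobgodz), so the final letter is not what conditions the rule; the second-to-last letter is.
"fimliwokn" has second-to-last letter 'k'. The one such stem in the data (gosekn → goaksekn) inserts -ak- after the first vowel (as do punobgodz, wifunkidm), so the same rule applies.
So fimliwokn → fiakmliwokn.

fiakmliwokn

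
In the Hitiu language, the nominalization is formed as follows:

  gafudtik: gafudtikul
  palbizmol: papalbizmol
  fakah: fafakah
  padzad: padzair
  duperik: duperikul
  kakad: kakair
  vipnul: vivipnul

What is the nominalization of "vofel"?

vovofel

kakad and fakah both have last vowel 'a' yet inflect differently (kakair, fafakah), so the last vowel is not what conditions the rule; the final letter is.
"vofel" ends in -l. The stems ending in -l (vipnul → vivipnul, palbizmol → papalbizmol) repeat the first consonant+vowel as a prefix.
The other patterns: stems ending in -d drop the final letter and add -ir; stems ending in -k add -ul.
So vofel → vovofel.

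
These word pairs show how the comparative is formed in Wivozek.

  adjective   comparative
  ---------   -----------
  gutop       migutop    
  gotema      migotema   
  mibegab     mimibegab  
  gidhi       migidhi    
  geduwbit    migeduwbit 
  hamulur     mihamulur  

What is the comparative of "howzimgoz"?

mihowzimgoz

Every pair shown (gutop → migutop, gotema → migotema, mibegab → mimibegab, …) follows the same rule: add the prefix mi-.
So howzimgoz → mihowzimgoz.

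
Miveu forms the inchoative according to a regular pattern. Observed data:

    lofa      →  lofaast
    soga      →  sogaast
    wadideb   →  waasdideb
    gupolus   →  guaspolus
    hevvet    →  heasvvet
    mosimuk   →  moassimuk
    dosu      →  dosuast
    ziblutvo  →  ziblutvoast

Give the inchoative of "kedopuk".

gupolus and dosu both have last vowel 'u' yet inflect differently (guaspolus, dosuast), so the last vowel is not what conditions the rule; whether the stem ends in a vowel or a consonant is.
"kedopuk" ends in a consonant. The stems ending in a consonant (gupolus → guaspolus, wadideb → waasdideb, hevvet → heasvvet) insert -as- after the first vowel.
The other pattern: stems ending in a vowel add -ast.
So kedopuk → keasdopuk.

keasdopuk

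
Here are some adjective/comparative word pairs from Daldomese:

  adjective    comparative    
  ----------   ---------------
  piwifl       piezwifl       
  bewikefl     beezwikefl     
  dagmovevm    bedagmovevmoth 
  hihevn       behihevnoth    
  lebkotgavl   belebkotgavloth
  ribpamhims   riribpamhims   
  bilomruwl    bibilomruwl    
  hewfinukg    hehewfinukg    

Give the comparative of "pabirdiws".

papabirdiws

piwifl and lebkotgavl both end in -l yet inflect differently (piezwifl, belebkotgavloth), so the final letter is not what conditions the rule; the second-to-last letter is.
"pabirdiws" has second-to-last letter 'w'. The one such stem in the data (bilomruwl → bibilomruwl) repeats the first consonant+vowel as a prefix (as do ribpamhims, hewfinukg), so the same rule applies.
The other patterns: stems whose second-to-last letter is 'f' insert -ez- after the first vowel; stems whose second-to-last letter is 'v' add be- … -oth around the stem.
So pabirdiws → papabirdiws.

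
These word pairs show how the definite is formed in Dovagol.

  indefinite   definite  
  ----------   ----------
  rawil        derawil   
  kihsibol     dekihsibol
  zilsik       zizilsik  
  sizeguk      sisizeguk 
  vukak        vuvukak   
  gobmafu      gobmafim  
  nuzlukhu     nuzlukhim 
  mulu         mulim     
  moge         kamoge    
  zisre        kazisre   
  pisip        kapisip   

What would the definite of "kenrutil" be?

dekenrutil

rawil and zilsik both have last vowel 'i' yet inflect differently (derawil, zizilsik), so the last vowel is not what conditions the rule; the final letter is.
"kenrutil" ends in -l. The stems ending in -l (rawil → derawil, kihsibol → dekihsibol) add the prefix de-.
So kenrutil → dekenrutil.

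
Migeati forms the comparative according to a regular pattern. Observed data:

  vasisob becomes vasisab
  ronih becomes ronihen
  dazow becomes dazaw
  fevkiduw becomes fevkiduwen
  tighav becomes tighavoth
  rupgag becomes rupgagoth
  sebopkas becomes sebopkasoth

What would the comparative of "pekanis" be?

"pekanis" has last vowel 'i'. The one such stem in the data (ronih → ronihen) adds -en, so the same rule applies.
So pekanis → pekanisen.

pekanisen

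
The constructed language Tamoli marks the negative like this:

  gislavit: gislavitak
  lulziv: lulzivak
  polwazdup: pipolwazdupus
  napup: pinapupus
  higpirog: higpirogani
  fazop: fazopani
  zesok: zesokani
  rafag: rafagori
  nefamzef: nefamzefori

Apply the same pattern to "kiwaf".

polwazdup and fazop both end in -p yet inflect differently (pipolwazdupus, fazopani), so the final letter is not what conditions the rule; the last vowel is.
"kiwaf" has last vowel 'a'. The one such stem in the data (rafag → rafagori) adds -ori, so the same rule applies.
So kiwaf → kiwafori.

kiwafori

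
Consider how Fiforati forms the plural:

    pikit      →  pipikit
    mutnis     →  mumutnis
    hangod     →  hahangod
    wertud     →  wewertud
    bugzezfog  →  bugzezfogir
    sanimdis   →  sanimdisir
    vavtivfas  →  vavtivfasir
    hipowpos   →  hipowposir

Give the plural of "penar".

pepenar

mutnis and sanimdis both end in -s yet inflect differently (mumutnis, sanimdisir), so the final letter is not what conditions the rule; the number of vowels is.
"penar" has 2 vowels. The stems with 2 vowels (pikit → pipikit, mutnis → mumutnis, hangod → hahangod) repeat the first consonant+vowel as a prefix.
The other pattern: stems with 3 vowels add -ir.
So penar → pepenar.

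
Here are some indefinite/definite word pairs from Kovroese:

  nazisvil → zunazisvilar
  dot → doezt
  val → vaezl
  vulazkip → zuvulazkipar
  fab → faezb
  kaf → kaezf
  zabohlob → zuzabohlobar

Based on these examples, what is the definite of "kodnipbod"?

zukodnipbodar

val and nazisvil both end in -l yet inflect differently (vaezl, zunazisvilar), so the final letter is not what conditions the rule; the number of vowels is.
"kodnipbod" has 3 vowels. The stems with 3 vowels (vulazkip → zuvulazkipar, nazisvil → zunazisvilar, zabohlob → zuzabohlobar) add zu- … -ar around the stem.
The other pattern: stems with 1 vowel insert -ez- after the first vowel.
So kodnipbod → zukodnipbodar.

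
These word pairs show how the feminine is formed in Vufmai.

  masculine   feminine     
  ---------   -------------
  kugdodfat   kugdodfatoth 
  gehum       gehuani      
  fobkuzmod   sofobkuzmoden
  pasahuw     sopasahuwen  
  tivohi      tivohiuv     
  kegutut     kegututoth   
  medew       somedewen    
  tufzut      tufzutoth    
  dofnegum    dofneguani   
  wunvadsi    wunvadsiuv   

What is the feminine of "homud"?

sohomuden

gehum and kegutut both have last vowel 'u' yet inflect differently (gehuani, kegututoth), so the last vowel is not what conditions the rule; the final letter is.
"homud" ends in -d. The one such stem in the data (fobkuzmod → sofobkuzmoden) adds so- … -en around the stem, so the same rule applies.
The other patterns: stems ending in -m drop the final letter and add -ani; stems ending in -i add -uv; stems ending in -t add -oth.
So homud → sohomuden.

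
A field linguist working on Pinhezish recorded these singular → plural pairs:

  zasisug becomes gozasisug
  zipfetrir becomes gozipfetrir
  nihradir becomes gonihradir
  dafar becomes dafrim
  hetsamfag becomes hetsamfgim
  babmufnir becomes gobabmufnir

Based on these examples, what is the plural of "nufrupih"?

gonufrupih

"nufrupih" has last vowel 'i'. The stems whose last vowel is 'i' (zipfetrir → gozipfetrir, nihradir → gonihradir, babmufnir → gobabmufnir) add the prefix go-.
The other pattern: stems whose last vowel is 'a' delete the last vowel and add -im.
So nufrupih → gonufrupih.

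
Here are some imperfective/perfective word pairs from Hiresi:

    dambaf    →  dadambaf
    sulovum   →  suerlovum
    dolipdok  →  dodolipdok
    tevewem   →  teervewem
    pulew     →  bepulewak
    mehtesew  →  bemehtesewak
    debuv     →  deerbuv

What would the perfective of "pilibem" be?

tevewem and mehtesew both have last vowel 'e' yet inflect differently (teervewem, bemehtesewak), so the last vowel is not what conditions the rule; the final letter is.
"pilibem" ends in -m. The stems ending in -m (tevewem → teervewem, sulovum → suerlovum) insert -er- after the first vowel.
The other patterns: stems ending in -w add be- … -ak around the stem; stems ending in -f or -k repeat the first consonant+vowel as a prefix.
So pilibem → pierlibem.

pierlibem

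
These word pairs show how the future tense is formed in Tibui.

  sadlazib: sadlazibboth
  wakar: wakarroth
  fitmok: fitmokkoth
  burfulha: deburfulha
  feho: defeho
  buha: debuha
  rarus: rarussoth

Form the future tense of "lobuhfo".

fitmok and feho both have last vowel 'o' yet inflect differently (fitmokkoth, defeho), so the last vowel is not what conditions the rule; whether the stem ends in a vowel or a consonant is.
"lobuhfo" ends in a vowel. The stems ending in a vowel (feho → defeho, burfulha → deburfulha, buha → debuha) add the prefix de-.
So lobuhfo → delobuhfo.

delobuhfo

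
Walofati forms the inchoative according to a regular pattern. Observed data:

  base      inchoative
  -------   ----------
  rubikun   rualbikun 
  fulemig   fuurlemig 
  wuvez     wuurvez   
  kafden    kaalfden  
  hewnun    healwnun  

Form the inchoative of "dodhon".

kafden and wuvez both have last vowel 'e' yet inflect differently (kaalfden, wuurvez), so the last vowel is not what conditions the rule; the final letter is.
"dodhon" ends in -n. The stems ending in -n (kafden → kaalfden, hewnun → healwnun, rubikun → rualbikun) insert -al- after the first vowel.
So dodhon → doaldhon.

doaldhon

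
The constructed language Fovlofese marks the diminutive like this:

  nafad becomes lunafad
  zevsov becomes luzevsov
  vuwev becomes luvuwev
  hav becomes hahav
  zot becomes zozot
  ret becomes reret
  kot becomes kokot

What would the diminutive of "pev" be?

zevsov and hav both end in -v yet inflect differently (luzevsov, hahav), so the final letter is not what conditions the rule; the number of vowels is.
"pev" has 1 vowel. The stems with 1 vowel (hav → hahav, zot → zozot, ret → reret) repeat the first consonant+vowel as a prefix.
So pev → pepev.

pepev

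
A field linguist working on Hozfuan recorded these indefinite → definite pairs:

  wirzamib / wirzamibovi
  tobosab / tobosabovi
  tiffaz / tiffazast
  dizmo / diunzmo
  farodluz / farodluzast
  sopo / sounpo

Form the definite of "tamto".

tiffaz and tobosab both have last vowel 'a' yet inflect differently (tiffazast, tobosabovi), so the last vowel is not what conditions the rule; the final letter is.
"tamto" ends in -o. The stems ending in -o (dizmo → diunzmo, sopo → sounpo) insert -un- after the first vowel.
So tamto → taunmto.

taunmto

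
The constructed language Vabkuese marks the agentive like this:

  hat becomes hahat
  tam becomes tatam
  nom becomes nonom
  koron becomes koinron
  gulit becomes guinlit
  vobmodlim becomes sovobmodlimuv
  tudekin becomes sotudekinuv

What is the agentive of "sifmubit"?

sosifmubituv

hat and gulit both end in -t yet inflect differently (hahat, guinlit), so the final letter is not what conditions the rule; the number of vowels is.
"sifmubit" has 3 vowels. The stems with 3 vowels (vobmodlim → sovobmodlimuv, tudekin → sotudekinuv) add so- … -uv around the stem.
The other patterns: stems with 1 vowel repeat the first consonant+vowel as a prefix; stems with 2 vowels insert -in- after the first vowel.
So sifmubit → sosifmubituv.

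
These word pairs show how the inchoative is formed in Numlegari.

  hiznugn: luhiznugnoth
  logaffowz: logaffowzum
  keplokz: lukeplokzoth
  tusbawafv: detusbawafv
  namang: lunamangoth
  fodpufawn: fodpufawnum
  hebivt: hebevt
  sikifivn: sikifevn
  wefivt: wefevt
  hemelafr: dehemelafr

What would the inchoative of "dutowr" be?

dutowrum

"dutowr" has second-to-last letter 'w'. The stems whose second-to-last letter is 'w' (logaffowz → logaffowzum, fodpufawn → fodpufawnum) add -um.
The other patterns: stems whose second-to-last letter is 'f' add the prefix de-; stems whose second-to-last letter is 'v' change the last vowel to 'e'; stems whose second-to-last letter is 'g', 'k' or 'n' add lu- … -oth around the stem.
So dutowr → dutowrum.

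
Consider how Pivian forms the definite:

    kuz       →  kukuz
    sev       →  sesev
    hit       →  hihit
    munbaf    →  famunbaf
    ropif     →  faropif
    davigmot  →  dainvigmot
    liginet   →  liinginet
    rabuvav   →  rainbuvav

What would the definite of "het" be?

hit and davigmot both end in -t yet inflect differently (hihit, dainvigmot), so the final letter is not what conditions the rule; the number of vowels is.
"het" has 1 vowel. The stems with 1 vowel (kuz → kukuz, sev → sesev, hit → hihit) repeat the first consonant+vowel as a prefix.
The other patterns: stems with 2 vowels add the prefix fa-; stems with 3 vowels insert -in- after the first vowel.
So het → hehet.

hehet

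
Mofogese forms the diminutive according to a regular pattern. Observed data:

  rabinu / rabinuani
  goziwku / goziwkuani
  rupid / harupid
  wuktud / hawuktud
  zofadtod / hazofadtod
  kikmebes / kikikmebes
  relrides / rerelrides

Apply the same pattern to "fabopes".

rabinu and wuktud both have last vowel 'u' yet inflect differently (rabinuani, hawuktud), so the last vowel is not what conditions the rule; the final letter is.
"fabopes" ends in -s. The stems ending in -s (kikmebes → kikikmebes, relrides → rerelrides) repeat the first consonant+vowel as a prefix.
The other patterns: stems ending in -u add -ani; stems ending in -d add the prefix ha-.
So fabopes → fafabopes.

fafabopes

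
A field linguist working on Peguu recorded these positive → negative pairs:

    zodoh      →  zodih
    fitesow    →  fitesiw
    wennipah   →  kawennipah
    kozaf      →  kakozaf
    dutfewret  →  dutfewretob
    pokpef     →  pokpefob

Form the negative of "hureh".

hurehob

zodoh and wennipah both end in -h yet inflect differently (zodih, kawennipah), so the final letter is not what conditions the rule; the last vowel is.
"hureh" has last vowel 'e'. The stems whose last vowel is 'e' (dutfewret → dutfewretob, pokpef → pokpefob) add -ob.
The other patterns: stems whose last vowel is 'o' change the last vowel to 'i'; stems whose last vowel is 'a' add the prefix ka-.
So hureh → hurehob.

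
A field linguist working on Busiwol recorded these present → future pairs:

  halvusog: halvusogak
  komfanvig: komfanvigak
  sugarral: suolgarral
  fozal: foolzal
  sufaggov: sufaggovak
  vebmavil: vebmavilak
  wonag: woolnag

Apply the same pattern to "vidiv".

fozal and vebmavil both end in -l yet inflect differently (foolzal, vebmavilak), so the final letter is not what conditions the rule; the last vowel is.
"vidiv" has last vowel 'i'. The stems whose last vowel is 'i' (vebmavil → vebmavilak, komfanvig → komfanvigak) add -ak.
So vidiv → vidivak.

vidivak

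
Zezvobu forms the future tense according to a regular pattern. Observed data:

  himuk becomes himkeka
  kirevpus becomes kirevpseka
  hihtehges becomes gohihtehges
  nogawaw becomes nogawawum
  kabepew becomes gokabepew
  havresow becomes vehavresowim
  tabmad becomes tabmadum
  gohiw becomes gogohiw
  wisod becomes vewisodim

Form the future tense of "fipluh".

"fipluh" has last vowel 'u'. The stems whose last vowel is 'u' (himuk → himkeka, kirevpus → kirevpseka) delete the last vowel and add -eka.
The other patterns: stems whose last vowel is 'a' add -um; stems whose last vowel is 'o' add ve- … -im around the stem; stems whose last vowel is 'e' or 'i' add the prefix go-.
So fipluh → fiplheka.

fiplheka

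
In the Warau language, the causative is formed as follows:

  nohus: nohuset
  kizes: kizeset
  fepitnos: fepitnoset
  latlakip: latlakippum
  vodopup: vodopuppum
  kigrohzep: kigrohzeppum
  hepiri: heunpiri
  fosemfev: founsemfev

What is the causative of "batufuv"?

bauntufuv

nohus and vodopup both have last vowel 'u' yet inflect differently (nohuset, vodopuppum), so the last vowel is not what conditions the rule; the final letter is.
"batufuv" ends in -v. The one such stem in the data (fosemfev → founsemfev) inserts -un- after the first vowel (as does hepiri), so the same rule applies.
The other patterns: stems ending in -s add -et; stems ending in -p double the final consonant and add -um.
So batufuv → bauntufuv.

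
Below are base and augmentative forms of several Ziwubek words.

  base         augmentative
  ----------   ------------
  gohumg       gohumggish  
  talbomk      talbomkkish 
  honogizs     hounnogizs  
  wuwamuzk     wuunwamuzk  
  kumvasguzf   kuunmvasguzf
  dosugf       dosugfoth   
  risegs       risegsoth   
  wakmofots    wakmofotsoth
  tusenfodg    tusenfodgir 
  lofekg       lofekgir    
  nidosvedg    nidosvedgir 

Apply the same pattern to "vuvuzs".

vuunvuzs

talbomk and wuwamuzk both end in -k yet inflect differently (talbomkkish, wuunwamuzk), so the final letter is not what conditions the rule; the second-to-last letter is.
"vuvuzs" has second-to-last letter 'z'. The stems whose second-to-last letter is 'z' (honogizs → hounnogizs, wuwamuzk → wuunwamuzk, kumvasguzf → kuunmvasguzf) insert -un- after the first vowel.
So vuvuzs → vuunvuzs.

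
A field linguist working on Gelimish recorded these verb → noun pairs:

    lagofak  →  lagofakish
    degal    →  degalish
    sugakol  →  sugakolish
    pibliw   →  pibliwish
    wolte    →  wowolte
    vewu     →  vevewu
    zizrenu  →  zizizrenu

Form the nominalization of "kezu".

degal and wolte both have 2 vowels yet inflect differently (degalish, wowolte), so the number of vowels is not what conditions the rule; whether the stem ends in a vowel or a consonant is.
"kezu" ends in a vowel. The stems ending in a vowel (wolte → wowolte, vewu → vevewu, zizrenu → zizizrenu) repeat the first consonant+vowel as a prefix.
The other pattern: stems ending in a consonant add -ish.
So kezu → kekezu.

kekezu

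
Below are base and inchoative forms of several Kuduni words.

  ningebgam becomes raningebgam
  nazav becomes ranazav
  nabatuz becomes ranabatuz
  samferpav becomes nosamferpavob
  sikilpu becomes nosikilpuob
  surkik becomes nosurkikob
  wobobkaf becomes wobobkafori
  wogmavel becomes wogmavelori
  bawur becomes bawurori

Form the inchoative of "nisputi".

ranisputi

nazav and samferpav both end in -v yet inflect differently (ranazav, nosamferpavob), so the final letter is not what conditions the rule; the first letter is.
"nisputi" begins with n-. The stems beginning with n- (ningebgam → raningebgam, nazav → ranazav, nabatuz → ranabatuz) add the prefix ra-.
So nisputi → ranisputi.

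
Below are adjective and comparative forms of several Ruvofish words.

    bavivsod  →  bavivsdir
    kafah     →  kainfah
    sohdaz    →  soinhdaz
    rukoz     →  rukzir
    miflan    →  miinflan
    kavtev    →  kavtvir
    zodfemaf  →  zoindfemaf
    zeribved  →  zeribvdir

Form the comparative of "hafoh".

sohdaz and rukoz both end in -z yet inflect differently (soinhdaz, rukzir), so the final letter is not what conditions the rule; the last vowel is.
"hafoh" has last vowel 'o'. The stems whose last vowel is 'o' (bavivsod → bavivsdir, rukoz → rukzir) delete the last vowel and add -ir.
The other pattern: stems whose last vowel is 'a' insert -in- after the first vowel.
So hafoh → hafhir.

hafhir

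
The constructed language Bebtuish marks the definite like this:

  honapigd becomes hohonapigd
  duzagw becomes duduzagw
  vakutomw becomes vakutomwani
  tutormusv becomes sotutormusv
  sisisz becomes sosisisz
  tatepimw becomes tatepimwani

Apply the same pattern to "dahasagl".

dadahasagl

duzagw and vakutomw both end in -w yet inflect differently (duduzagw, vakutomwani), so the final letter is not what conditions the rule; the second-to-last letter is.
"dahasagl" has second-to-last letter 'g'. The stems whose second-to-last letter is 'g' (honapigd → hohonapigd, duzagw → duduzagw) repeat the first consonant+vowel as a prefix.
So dahasagl → dadahasagl.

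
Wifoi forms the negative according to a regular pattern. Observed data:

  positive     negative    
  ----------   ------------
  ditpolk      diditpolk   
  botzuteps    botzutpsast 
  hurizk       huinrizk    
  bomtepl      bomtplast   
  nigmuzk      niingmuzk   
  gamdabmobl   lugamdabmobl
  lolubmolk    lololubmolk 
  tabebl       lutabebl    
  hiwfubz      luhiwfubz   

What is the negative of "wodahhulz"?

bomtepl and gamdabmobl both end in -l yet inflect differently (bomtplast, lugamdabmobl), so the final letter is not what conditions the rule; the second-to-last letter is.
"wodahhulz" has second-to-last letter 'l'. The stems whose second-to-last letter is 'l' (ditpolk → diditpolk, lolubmolk → lololubmolk) repeat the first consonant+vowel as a prefix.
So wodahhulz → wowodahhulz.

wowodahhulz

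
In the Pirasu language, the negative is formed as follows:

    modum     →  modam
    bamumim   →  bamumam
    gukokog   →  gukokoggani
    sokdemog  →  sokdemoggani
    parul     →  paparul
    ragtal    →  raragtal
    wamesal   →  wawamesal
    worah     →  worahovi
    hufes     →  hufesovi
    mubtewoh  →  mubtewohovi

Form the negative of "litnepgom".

modum and parul both have last vowel 'u' yet inflect differently (modam, paparul), so the last vowel is not what conditions the rule; the final letter is.
"litnepgom" ends in -m. The stems ending in -m (modum → modam, bamumim → bamumam) change the last vowel to 'a'.
So litnepgom → litnepgam.

litnepgam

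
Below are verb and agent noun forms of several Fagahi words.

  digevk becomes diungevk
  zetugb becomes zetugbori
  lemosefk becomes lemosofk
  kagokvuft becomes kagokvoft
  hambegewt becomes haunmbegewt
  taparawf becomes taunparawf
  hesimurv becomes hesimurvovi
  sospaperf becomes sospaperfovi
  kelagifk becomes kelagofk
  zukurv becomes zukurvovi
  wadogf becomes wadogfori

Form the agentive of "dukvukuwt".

digevk and lemosefk both end in -k yet inflect differently (diungevk, lemosofk), so the final letter is not what conditions the rule; the second-to-last letter is.
"dukvukuwt" has second-to-last letter 'w'. The stems whose second-to-last letter is 'w' (taparawf → taunparawf, hambegewt → haunmbegewt) insert -un- after the first vowel.
So dukvukuwt → duunkvukuwt.

duunkvukuwt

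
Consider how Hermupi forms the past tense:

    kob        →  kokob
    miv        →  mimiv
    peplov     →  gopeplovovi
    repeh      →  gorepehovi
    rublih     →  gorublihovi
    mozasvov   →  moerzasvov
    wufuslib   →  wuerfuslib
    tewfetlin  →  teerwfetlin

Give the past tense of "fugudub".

fuergudub

miv and peplov both end in -v yet inflect differently (mimiv, gopeplovovi), so the final letter is not what conditions the rule; the number of vowels is.
"fugudub" has 3 vowels. The stems with 3 vowels (mozasvov → moerzasvov, wufuslib → wuerfuslib, tewfetlin → teerwfetlin) insert -er- after the first vowel.
The other patterns: stems with 1 vowel repeat the first consonant+vowel as a prefix; stems with 2 vowels add go- … -ovi around the stem.
So fugudub → fuergudub.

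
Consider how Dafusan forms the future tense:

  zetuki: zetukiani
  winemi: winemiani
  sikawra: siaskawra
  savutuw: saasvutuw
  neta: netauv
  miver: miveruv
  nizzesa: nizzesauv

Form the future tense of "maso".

"maso" begins with m-. The one such stem in the data (miver → miveruv) adds -uv, so the same rule applies.
So maso → masouv.

masouv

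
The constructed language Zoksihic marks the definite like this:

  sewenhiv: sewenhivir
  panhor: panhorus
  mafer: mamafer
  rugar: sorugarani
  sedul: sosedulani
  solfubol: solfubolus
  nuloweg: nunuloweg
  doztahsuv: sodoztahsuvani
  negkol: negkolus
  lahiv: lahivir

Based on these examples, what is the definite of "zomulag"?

"zomulag" has last vowel 'a'. The one such stem in the data (rugar → sorugarani) adds so- … -ani around the stem, so the same rule applies.
The other patterns: stems whose last vowel is 'e' repeat the first consonant+vowel as a prefix; stems whose last vowel is 'i' add -ir; stems whose last vowel is 'o' add -us.
So zomulag → sozomulagani.

sozomulagani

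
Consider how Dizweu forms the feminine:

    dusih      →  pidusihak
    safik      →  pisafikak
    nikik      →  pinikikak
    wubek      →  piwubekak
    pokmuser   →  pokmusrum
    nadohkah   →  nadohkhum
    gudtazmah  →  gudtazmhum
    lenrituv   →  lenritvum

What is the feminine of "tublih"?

dusih and nadohkah both end in -h yet inflect differently (pidusihak, nadohkhum), so the final letter is not what conditions the rule; the number of vowels is.
"tublih" has 2 vowels. The stems with 2 vowels (dusih → pidusihak, safik → pisafikak, nikik → pinikikak) add pi- … -ak around the stem.
So tublih → pitublihak.

pitublihak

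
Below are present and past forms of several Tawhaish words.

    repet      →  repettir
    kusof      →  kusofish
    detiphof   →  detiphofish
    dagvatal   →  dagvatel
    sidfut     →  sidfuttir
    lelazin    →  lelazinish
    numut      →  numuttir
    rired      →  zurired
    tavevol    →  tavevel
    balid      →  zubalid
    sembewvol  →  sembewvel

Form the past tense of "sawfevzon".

rired and repet both have last vowel 'e' yet inflect differently (zurired, repettir), so the last vowel is not what conditions the rule; the final letter is.
"sawfevzon" ends in -n. The one such stem in the data (lelazin → lelazinish) adds -ish, so the same rule applies.
The other patterns: stems ending in -d add the prefix zu-; stems ending in -t double the final consonant and add -ir; stems ending in -l change the last vowel to 'e'.
So sawfevzon → sawfevzonish.

sawfevzonish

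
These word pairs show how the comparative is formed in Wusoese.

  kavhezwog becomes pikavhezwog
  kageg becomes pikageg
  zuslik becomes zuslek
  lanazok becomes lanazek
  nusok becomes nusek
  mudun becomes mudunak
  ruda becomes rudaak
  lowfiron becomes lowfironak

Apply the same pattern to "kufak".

kavhezwog and lanazok both have last vowel 'o' yet inflect differently (pikavhezwog, lanazek), so the last vowel is not what conditions the rule; the final letter is.
"kufak" ends in -k. The stems ending in -k (zuslik → zuslek, lanazok → lanazek, nusok → nusek) change the last vowel to 'e'.
The other patterns: stems ending in -g add the prefix pi-; stems ending in -a or -n add -ak.
So kufak → kufek.

kufek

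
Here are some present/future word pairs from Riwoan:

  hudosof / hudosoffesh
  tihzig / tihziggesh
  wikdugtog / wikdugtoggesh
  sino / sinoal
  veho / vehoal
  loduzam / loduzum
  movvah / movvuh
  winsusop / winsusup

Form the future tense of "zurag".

zuraggesh

hudosof and sino both have last vowel 'o' yet inflect differently (hudosoffesh, sinoal), so the last vowel is not what conditions the rule; the final letter is.
"zurag" ends in -g. The stems ending in -g (tihzig → tihziggesh, wikdugtog → wikdugtoggesh) double the final consonant and add -esh.
So zurag → zuraggesh.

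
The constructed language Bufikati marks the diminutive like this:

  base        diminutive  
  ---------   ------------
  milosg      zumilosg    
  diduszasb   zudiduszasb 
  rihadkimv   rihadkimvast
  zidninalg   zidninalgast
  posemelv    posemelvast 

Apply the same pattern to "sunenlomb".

milosg and zidninalg both end in -g yet inflect differently (zumilosg, zidninalgast), so the final letter is not what conditions the rule; the second-to-last letter is.
"sunenlomb" has second-to-last letter 'm'. The one such stem in the data (rihadkimv → rihadkimvast) adds -ast, so the same rule applies.
The other pattern: stems whose second-to-last letter is 's' add the prefix zu-.
So sunenlomb → sunenlombast.

sunenlombast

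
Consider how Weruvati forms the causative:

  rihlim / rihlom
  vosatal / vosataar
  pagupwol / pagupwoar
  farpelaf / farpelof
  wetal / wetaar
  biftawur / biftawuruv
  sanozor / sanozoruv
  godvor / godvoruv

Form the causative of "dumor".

"dumor" ends in -r. The stems ending in -r (godvor → godvoruv, sanozor → sanozoruv, biftawur → biftawuruv) add -uv.
So dumor → dumoruv.

dumoruv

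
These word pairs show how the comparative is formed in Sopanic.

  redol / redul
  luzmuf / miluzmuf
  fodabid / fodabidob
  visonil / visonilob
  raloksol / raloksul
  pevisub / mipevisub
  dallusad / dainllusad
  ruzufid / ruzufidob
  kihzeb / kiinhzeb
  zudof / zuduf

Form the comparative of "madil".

luzmuf and zudof both end in -f yet inflect differently (miluzmuf, zuduf), so the final letter is not what conditions the rule; the last vowel is.
"madil" has last vowel 'i'. The stems whose last vowel is 'i' (fodabid → fodabidob, visonil → visonilob, ruzufid → ruzufidob) add -ob.
So madil → madilob.

madilob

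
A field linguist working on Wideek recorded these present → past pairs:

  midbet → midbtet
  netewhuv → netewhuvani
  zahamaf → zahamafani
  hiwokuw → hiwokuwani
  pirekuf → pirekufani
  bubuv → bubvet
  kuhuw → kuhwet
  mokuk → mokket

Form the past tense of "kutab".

bubuv and netewhuv both end in -v yet inflect differently (bubvet, netewhuvani), so the final letter is not what conditions the rule; the number of vowels is.
"kutab" has 2 vowels. The stems with 2 vowels (kuhuw → kuhwet, mokuk → mokket, bubuv → bubvet) delete the last vowel and add -et.
The other pattern: stems with 3 vowels add -ani.
So kutab → kutbet.

kutbet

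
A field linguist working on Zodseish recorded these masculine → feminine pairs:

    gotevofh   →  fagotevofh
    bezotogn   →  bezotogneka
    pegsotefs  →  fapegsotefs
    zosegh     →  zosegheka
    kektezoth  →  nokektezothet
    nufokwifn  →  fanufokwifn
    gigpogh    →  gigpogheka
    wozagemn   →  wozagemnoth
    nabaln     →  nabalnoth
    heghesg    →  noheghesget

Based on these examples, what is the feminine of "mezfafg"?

nabaln and bezotogn both end in -n yet inflect differently (nabalnoth, bezotogneka), so the final letter is not what conditions the rule; the second-to-last letter is.
"mezfafg" has second-to-last letter 'f'. The stems whose second-to-last letter is 'f' (nufokwifn → fanufokwifn, gotevofh → fagotevofh, pegsotefs → fapegsotefs) add the prefix fa-.
So mezfafg → famezfafg.

famezfafg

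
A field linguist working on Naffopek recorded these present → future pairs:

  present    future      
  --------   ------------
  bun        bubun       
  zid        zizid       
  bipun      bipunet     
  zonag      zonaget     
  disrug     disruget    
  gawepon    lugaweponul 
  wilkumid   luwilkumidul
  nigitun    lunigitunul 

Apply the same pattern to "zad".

zazad

bun and bipun both end in -n yet inflect differently (bubun, bipunet), so the final letter is not what conditions the rule; the number of vowels is.
"zad" has 1 vowel. The stems with 1 vowel (bun → bubun, zid → zizid) repeat the first consonant+vowel as a prefix.
So zad → zazad.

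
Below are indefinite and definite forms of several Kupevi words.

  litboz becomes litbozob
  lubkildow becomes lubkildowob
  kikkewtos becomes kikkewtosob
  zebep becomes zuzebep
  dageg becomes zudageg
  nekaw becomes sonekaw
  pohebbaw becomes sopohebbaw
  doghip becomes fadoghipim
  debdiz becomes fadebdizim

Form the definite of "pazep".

lubkildow and nekaw both end in -w yet inflect differently (lubkildowob, sonekaw), so the final letter is not what conditions the rule; the last vowel is.
"pazep" has last vowel 'e'. The stems whose last vowel is 'e' (zebep → zuzebep, dageg → zudageg) add the prefix zu-.
The other patterns: stems whose last vowel is 'o' add -ob; stems whose last vowel is 'a' add the prefix so-; stems whose last vowel is 'i' add fa- … -im around the stem.
So pazep → zupazep.

zupazep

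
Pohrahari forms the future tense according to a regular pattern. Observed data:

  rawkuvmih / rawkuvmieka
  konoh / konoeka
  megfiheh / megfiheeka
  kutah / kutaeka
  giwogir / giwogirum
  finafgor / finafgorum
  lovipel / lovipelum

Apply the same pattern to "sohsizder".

sohsizderum

rawkuvmih and giwogir both have last vowel 'i' yet inflect differently (rawkuvmieka, giwogirum), so the last vowel is not what conditions the rule; the final letter is.
"sohsizder" ends in -r. The stems ending in -r (giwogir → giwogirum, finafgor → finafgorum) add -um.
The other pattern: stems ending in -h drop the final letter and add -eka.
So sohsizder → sohsizderum.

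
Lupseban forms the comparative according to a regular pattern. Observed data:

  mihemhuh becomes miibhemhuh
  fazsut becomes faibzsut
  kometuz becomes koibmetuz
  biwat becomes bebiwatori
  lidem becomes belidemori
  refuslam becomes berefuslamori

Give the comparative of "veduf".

veibduf

fazsut and biwat both end in -t yet inflect differently (faibzsut, bebiwatori), so the final letter is not what conditions the rule; the last vowel is.
"veduf" has last vowel 'u'. The stems whose last vowel is 'u' (mihemhuh → miibhemhuh, fazsut → faibzsut, kometuz → koibmetuz) insert -ib- after the first vowel.
So veduf → veibduf.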